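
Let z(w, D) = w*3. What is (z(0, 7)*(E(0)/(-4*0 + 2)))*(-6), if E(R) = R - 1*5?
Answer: 0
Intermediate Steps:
E(R) = -5 + R (E(R) = R - 5 = -5 + R)
z(w, D) = 3*w
(z(0, 7)*(E(0)/(-4*0 + 2)))*(-6) = ((3*0)*((-5 + 0)/(-4*0 + 2)))*(-6) = (0*(-5/(0 + 2)))*(-6) = (0*(-5/2))*(-6) = 0*(-6) = 0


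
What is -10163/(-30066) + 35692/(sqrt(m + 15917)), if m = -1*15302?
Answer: 10163/30066 + 35692*sqrt(615)/615 ≈ 1439.6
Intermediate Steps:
m = -15302
-10163/(-30066) + 35692/(sqrt(m + 15917)) = -10163/(-30066) + 35692/(sqrt(-15302 + 15917)) = -10163*(-1/30066) + 35692/(sqrt(615)) = 10163/30066 + 35692*(sqrt(615)/615) = 10163/30066 + 35692*sqrt(615)/615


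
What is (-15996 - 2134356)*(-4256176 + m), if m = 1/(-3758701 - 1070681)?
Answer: 2455546652514867112/268299 ≈ 9.1523e+12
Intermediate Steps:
m = -1/4829382 (m = 1/(-4829382) = -1/4829382 ≈ -2.0707e-7)
(-15996 - 2134356)*(-4256176 + m) = (-15996 - 2134356)*(-4256176 - 1/4829382) = -2150352*(-20554699763233/4829382) = 2455546652514867112/268299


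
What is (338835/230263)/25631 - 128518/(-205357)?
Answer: 758566233276749/1211990513295221 ≈ 0.62589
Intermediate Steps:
(338835/230263)/25631 - 128518/(-205357) = (338835*(1/230263))*(1/25631) - 128518*(-1/205357) = (338835/230263)*(1/25631) + 128518/205357 = 338835/5901870953 + 128518/205357 = 758566233276749/1211990513295221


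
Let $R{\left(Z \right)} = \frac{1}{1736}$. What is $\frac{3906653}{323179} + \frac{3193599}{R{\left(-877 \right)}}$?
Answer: $\frac{1791732775706309}{323179} \approx 5.5441 \cdot 10^{9}$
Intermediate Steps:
$R{\left(Z \right)} = \frac{1}{1736}$
$\frac{3906653}{323179} + \frac{3193599}{R{\left(-877 \right)}} = \frac{3906653}{323179} + 3193599 \frac{1}{\frac{1}{1736}} = 3906653 \cdot \frac{1}{323179} + 3193599 \cdot 1736 = \frac{3906653}{323179} + 5544087864 = \frac{1791732775706309}{323179}$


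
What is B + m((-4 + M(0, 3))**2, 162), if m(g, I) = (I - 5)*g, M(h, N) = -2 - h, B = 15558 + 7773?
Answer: 28983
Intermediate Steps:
B = 23331
m(g, I) = g*(-5 + I) (m(g, I) = (-5 + I)*g = g*(-5 + I))
B + m((-4 + M(0, 3))**2, 162) = 23331 + (-4 + (-2 - 1*0))**2*(-5 + 162) = 23331 + (-4 + (-2 + 0))**2*157 = 23331 + (-4 - 2)**2*157 = 23331 + (-6)**2*157 = 23331 + 36*157 = 23331 + 5652 = 28983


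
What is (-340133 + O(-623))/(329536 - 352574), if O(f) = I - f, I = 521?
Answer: 338989/23038 ≈ 14.714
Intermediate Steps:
O(f) = 521 - f
(-340133 + O(-623))/(329536 - 352574) = (-340133 + (521 - 1*(-623)))/(329536 - 352574) = (-340133 + (521 + 623))/(-23038) = (-340133 + 1144)*(-1/23038) = -338989*(-1/23038) = 338989/23038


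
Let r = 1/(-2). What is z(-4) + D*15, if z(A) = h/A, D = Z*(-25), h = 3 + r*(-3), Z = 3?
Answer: -9009/8 ≈ -1126.1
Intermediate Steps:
r = -1/2 ≈ -0.50000
h = 9/2 (h = 3 - 1/2*(-3) = 3 + 3/2 = 9/2 ≈ 4.5000)
D = -75 (D = 3*(-25) = -75)
z(A) = 9/(2*A)
z(-4) + D*15 = (9/2)/(-4) - 75*15 = (9/2)*(-1/4) - 1125 = -9/8 - 1125 = -9009/8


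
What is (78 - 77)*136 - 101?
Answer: 35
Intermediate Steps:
(78 - 77)*136 - 101 = 1*136 - 101 = 136 - 101 = 35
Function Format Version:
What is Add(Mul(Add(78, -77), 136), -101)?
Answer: 35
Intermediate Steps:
Add(Mul(Add(78, -77), 136), -101) = Add(Mul(1, 136), -101) = Add(136, -101) = 35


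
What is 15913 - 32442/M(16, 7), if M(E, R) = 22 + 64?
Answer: 668038/43 ≈ 15536.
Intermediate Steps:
M(E, R) = 86
15913 - 32442/M(16, 7) = 15913 - 32442/86 = 15913 - 1*16221/43 = 15913 - 16221/43 = 668038/43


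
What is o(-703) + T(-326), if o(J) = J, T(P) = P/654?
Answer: -230044/327 ≈ -703.50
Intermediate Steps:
T(P) = P/654 (T(P) = P*(1/654) = P/654)
o(-703) + T(-326) = -703 + (1/654)*(-326) = -703 - 163/327 = -230044/327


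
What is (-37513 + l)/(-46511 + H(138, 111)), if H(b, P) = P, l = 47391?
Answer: -4939/23200 ≈ -0.21289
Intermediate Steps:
(-37513 + l)/(-46511 + H(138, 111)) = (-37513 + 47391)/(-46511 + 111) = 9878/(-46400) = 9878*(-1/46400) = -4939/23200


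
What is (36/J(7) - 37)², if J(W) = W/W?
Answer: 1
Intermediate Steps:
J(W) = 1
(36/J(7) - 37)² = (36/1 - 37)² = (36*1 - 37)² = (36 - 37)² = (-1)² = 1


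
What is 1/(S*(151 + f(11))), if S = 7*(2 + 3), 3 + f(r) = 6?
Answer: 1/5390 ≈ 0.00018553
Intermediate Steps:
f(r) = 3 (f(r) = -3 + 6 = 3)
S = 35 (S = 7*5 = 35)
1/(S*(151 + f(11))) = 1/(35*(151 + 3)) = 1/(35*154) = 1/5390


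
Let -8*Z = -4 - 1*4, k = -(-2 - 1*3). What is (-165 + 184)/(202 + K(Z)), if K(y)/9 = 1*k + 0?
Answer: 1/13 ≈ 0.076923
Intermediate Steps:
k = 5 (k = -(-2 - 3) = -1*(-5) = 5)
Z = 1 (Z = -(-4 - 1*4)/8 = -(-4 - 4)/8 = -⅛*(-8) = 1)
K(y) = 45 (K(y) = 9*(1*5 + 0) = 9*(5 + 0) = 9*5 = 45)
(-165 + 184)/(202 + K(Z)) = (-165 + 184)/(202 + 45) = 19/247 = 19*(1/247) = 1/13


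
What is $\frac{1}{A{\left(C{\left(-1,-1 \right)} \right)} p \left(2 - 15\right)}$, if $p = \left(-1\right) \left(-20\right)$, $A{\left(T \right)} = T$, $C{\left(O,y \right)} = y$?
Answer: $\frac{1}{260} \approx 0.0038462$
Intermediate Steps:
$p = 20$
$\frac{1}{A{\left(C{\left(-1,-1 \right)} \right)} p \left(2 - 15\right)} = \frac{1}{\left(-1\right) 20 \left(2 - 15\right)} = \frac{1}{\left(-20\right) \left(2 - 15\right)} = \frac{1}{\left(-20\right) \left(-13\right)} = \frac{1}{260}$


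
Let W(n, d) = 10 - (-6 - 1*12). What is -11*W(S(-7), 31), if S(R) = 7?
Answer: -308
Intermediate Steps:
W(n, d) = 28 (W(n, d) = 10 - (-6 - 12) = 10 - 1*(-18) = 10 + 18 = 28)
-11*W(S(-7), 31) = -11*28 = -308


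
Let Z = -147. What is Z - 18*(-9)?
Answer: 15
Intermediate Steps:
Z - 18*(-9) = -147 - 18*(-9) = -147 + 162 = 15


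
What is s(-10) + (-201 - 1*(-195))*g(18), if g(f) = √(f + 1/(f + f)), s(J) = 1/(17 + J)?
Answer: ⅐ - √649 ≈ -25.333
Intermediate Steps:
g(f) = √(f + 1/(2*f))
s(-10) + (-201 - 1*(-195))*g(18) = 1/(17 - 10) + (-201 - 1*(-195))*(√(2/18 + 4*18)/2) = 1/7 + (-201 + 195)*(√(2*(1/18) + 72)/2) = ⅐ - 3*√(⅑ + 72) = ⅐ - 3*√(649/9) = ⅐ - 3*√649/3 = ⅐ - √649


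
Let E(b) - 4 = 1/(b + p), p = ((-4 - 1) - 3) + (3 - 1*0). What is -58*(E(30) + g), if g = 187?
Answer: -277008/25 ≈ -11080.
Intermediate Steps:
p = -5 (p = (-5 - 3) + (3 + 0) = -8 + 3 = -5)
E(b) = 4 + 1/(-5 + b) (E(b) = 4 + 1/(b - 5) = 4 + 1/(-5 + b))
-58*(E(30) + g) = -58*((-19 + 4*30)/(-5 + 30) + 187) = -58*((-19 + 120)/25 + 187) = -58*((1/25)*101 + 187) = -58*(101/25 + 187) = -58*4776/25 = -277008/25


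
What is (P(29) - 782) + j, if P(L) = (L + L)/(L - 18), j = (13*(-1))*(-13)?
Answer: -6685/11 ≈ -607.73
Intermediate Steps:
j = 169 (j = -13*(-13) = 169)
P(L) = 2*L/(-18 + L) (P(L) = (2*L)/(-18 + L) = 2*L/(-18 + L))
(P(29) - 782) + j = (2*29/(-18 + 29) - 782) + 169 = (2*29/11 - 782) + 169 = (2*29*(1/11) - 782) + 169 = (58/11 - 782) + 169 = -8544/11 + 169 = -6685/11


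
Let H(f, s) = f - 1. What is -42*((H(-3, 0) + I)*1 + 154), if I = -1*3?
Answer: -6174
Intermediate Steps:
H(f, s) = -1 + f
I = -3
-42*((H(-3, 0) + I)*1 + 154) = -42*(((-1 - 3) - 3)*1 + 154) = -42*((-4 - 3)*1 + 154) = -42*(-7*1 + 154) = -42*(-7 + 154) = -42*147 = -6174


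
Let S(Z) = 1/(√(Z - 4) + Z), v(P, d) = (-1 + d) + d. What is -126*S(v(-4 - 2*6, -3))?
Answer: 147/10 + 21*I*√11/10 ≈ 14.7 + 6.9649*I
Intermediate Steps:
v(P, d) = -1 + 2*d
S(Z) = 1/(Z + √(-4 + Z)) (S(Z) = 1/(√(-4 + Z) + Z) = 1/(Z + √(-4 + Z)))
-126*S(v(-4 - 2*6, -3)) = -126/((-1 + 2*(-3)) + √(-4 + (-1 + 2*(-3)))) = -126/((-1 - 6) + √(-4 + (-1 - 6))) = -126/(-7 + √(-4 - 7)) = -126/(-7 + √(-11)) = -126/(-7 + I*√11)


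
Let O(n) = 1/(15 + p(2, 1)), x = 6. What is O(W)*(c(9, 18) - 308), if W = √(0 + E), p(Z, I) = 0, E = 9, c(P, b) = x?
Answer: -302/15 ≈ -20.133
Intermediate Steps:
c(P, b) = 6
W = 3 (W = √(0 + 9) = √9 = 3)
O(n) = 1/15 (O(n) = 1/(15 + 0) = 1/15)
O(W)*(c(9, 18) - 308) = (6 - 308)/15 = (1/15)*(-302) = -302/15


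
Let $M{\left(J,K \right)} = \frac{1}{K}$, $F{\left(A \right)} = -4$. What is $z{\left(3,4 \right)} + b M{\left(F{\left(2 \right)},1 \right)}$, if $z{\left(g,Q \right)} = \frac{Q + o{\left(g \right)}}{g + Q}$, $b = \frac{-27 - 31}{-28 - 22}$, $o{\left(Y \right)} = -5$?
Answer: $\frac{178}{175} \approx 1.0171$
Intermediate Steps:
$b = \frac{29}{25}$ ($b = - \frac{58}{-50} = \left(-58\right) \left(- \frac{1}{50}\right) = \frac{29}{25} \approx 1.16$)
$z{\left(g,Q \right)} = \frac{-5 + Q}{Q + g}$ ($z{\left(g,Q \right)} = \frac{Q - 5}{g + Q} = \frac{-5 + Q}{Q + g}$)
$z{\left(3,4 \right)} + b M{\left(F{\left(2 \right)},1 \right)} = \frac{-5 + 4}{4 + 3} + \frac{29}{25 \cdot 1} = \frac{1}{7} \left(-1\right) + \frac{29}{25} \cdot 1 = \frac{1}{7} \left(-1\right) + \frac{29}{25} = - \frac{1}{7} + \frac{29}{25} = \frac{178}{175}$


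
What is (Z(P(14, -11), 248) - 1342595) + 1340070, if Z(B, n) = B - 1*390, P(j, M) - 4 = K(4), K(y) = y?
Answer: -2907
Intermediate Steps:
P(j, M) = 8 (P(j, M) = 4 + 4 = 8)
Z(B, n) = -390 + B (Z(B, n) = B - 390 = -390 + B)
(Z(P(14, -11), 248) - 1342595) + 1340070 = ((-390 + 8) - 1342595) + 1340070 = (-382 - 1342595) + 1340070 = -1342977 + 1340070 = -2907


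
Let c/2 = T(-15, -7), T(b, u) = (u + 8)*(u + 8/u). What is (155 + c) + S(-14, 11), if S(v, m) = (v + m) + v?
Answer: 852/7 ≈ 121.71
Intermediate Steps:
S(v, m) = m + 2*v (S(v, m) = (m + v) + v = m + 2*v)
T(b, u) = (8 + u)*(u + 8/u)
c = -114/7 (c = 2*(8 + (-7)² + 8*(-7) + 64/(-7)) = 2*(8 + 49 - 56 + 64*(-⅐)) = 2*(8 + 49 - 56 - 64/7) = 2*(-57/7) = -114/7 ≈ -16.286)
(155 + c) + S(-14, 11) = (155 - 114/7) + (11 + 2*(-14)) = 971/7 + (11 - 28) = 971/7 - 17 = 852/7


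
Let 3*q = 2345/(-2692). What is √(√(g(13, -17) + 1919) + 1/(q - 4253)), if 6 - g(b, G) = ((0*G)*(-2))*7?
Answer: √(-277407151548 + 5899465826411645*√77)/34349573 ≈ 6.6238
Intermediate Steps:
q = -2345/8076 (q = (2345/(-2692))/3 = (2345*(-1/2692))/3 = (⅓)*(-2345/2692) = -2345/8076 ≈ -0.29037)
g(b, G) = 6 (g(b, G) = 6 - (0*G)*(-2)*7 = 6 - 0*(-2)*7 = 6 - 0*7 = 6 - 1*0 = 6 + 0 = 6)
√(√(g(13, -17) + 1919) + 1/(q - 4253)) = √(√(6 + 1919) + 1/(-2345/8076 - 4253)) = √(√1925 + 1/(-34349573/8076)) = √(5*√77 - 8076/34349573) = √(-8076/34349573 + 5*√77)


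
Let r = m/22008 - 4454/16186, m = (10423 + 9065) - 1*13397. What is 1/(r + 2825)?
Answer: 178110744/503163134447 ≈ 0.00035398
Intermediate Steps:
m = 6091 (m = 19488 - 13397 = 6091)
r = 282647/178110744 (r = 6091/22008 - 4454/16186 = 6091*(1/22008) - 4454*1/16186 = 6091/22008 - 2227/8093 = 282647/178110744 ≈ 0.0015869)
1/(r + 2825) = 1/(282647/178110744 + 2825) = 1/(503163134447/178110744) = 178110744/503163134447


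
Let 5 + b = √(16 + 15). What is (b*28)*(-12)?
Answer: 1680 - 336*√31 ≈ -190.77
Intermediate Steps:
b = -5 + √31 (b = -5 + √(16 + 15) = -5 + √31 ≈ 0.56776)
(b*28)*(-12) = ((-5 + √31)*28)*(-12) = (-140 + 28*√31)*(-12) = 1680 - 336*√31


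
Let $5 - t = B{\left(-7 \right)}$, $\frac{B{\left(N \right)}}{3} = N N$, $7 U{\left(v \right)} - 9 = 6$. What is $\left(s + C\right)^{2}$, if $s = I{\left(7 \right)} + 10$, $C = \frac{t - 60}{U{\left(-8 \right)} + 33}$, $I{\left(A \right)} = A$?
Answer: $\frac{1915456}{15129} \approx 126.61$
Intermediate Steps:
$U{\left(v \right)} = \frac{15}{7}$ ($U{\left(v \right)} = \frac{9}{7} + \frac{1}{7} \cdot 6 = \frac{9}{7} + \frac{6}{7} = \frac{15}{7}$)
$B{\left(N \right)} = 3 N^{2}$ ($B{\left(N \right)} = 3 N N = 3 N^{2}$)
$t = -142$ ($t = 5 - 3 \left(-7\right)^{2} = 5 - 3 \cdot 49 = 5 - 147 = -142$)
$C = - \frac{707}{123}$ ($C = \frac{-142 - 60}{\frac{15}{7} + 33} = - \frac{202}{\frac{246}{7}} = \left(-202\right) \frac{7}{246} = - \frac{707}{123} \approx -5.748$)
$s = 17$ ($s = 7 + 10 = 17$)
$\left(s + C\right)^{2} = \left(17 - \frac{707}{123}\right)^{2} = \left(\frac{1384}{123}\right)^{2} = \frac{1915456}{15129}$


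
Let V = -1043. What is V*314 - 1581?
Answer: -329083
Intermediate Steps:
V*314 - 1581 = -1043*314 - 1581 = -327502 - 1581 = -329083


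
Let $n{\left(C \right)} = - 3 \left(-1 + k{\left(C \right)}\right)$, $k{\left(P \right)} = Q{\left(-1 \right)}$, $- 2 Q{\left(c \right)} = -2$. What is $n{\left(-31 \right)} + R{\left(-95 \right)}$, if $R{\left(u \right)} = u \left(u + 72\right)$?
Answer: $2185$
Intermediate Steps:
$Q{\left(c \right)} = 1$ ($Q{\left(c \right)} = \left(- \frac{1}{2}\right) \left(-2\right) = 1$)
$k{\left(P \right)} = 1$
$R{\left(u \right)} = u \left(72 + u\right)$
$n{\left(C \right)} = 0$ ($n{\left(C \right)} = - 3 \left(-1 + 1\right) = \left(-3\right) 0 = 0$)
$n{\left(-31 \right)} + R{\left(-95 \right)} = 0 - 95 \left(72 - 95\right) = 0 - -2185 = 0 + 2185 = 2185$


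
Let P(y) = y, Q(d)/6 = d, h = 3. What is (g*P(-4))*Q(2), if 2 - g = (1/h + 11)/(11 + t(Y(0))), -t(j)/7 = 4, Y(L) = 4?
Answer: -128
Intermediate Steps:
Q(d) = 6*d
t(j) = -28 (t(j) = -7*4 = -28)
g = 8/3 (g = 2 - (1/3 + 11)/(11 - 28) = 2 - (1/3 + 11)/(-17) = 2 - 34*(-1)/(3*17) = 2 - 1*(-2/3) = 2 + 2/3 = 8/3 ≈ 2.6667)
(g*P(-4))*Q(2) = ((8/3)*(-4))*(6*2) = -32/3*12 = -128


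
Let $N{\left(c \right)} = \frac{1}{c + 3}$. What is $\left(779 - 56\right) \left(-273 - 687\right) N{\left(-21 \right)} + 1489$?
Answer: $40049$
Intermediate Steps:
$N{\left(c \right)} = \frac{1}{3 + c}$
$\left(779 - 56\right) \left(-273 - 687\right) N{\left(-21 \right)} + 1489 = \frac{\left(779 - 56\right) \left(-273 - 687\right)}{3 - 21} + 1489 = \frac{723 \left(-960\right)}{-18} + 1489 = \left(-694080\right) \left(- \frac{1}{18}\right) + 1489 = 38560 + 1489 = 40049$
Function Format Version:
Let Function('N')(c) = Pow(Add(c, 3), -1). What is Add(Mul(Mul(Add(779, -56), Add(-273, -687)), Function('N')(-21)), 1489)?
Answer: 40049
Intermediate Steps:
Function('N')(c) = Pow(Add(3, c), -1)
Add(Mul(Mul(Add(779, -56), Add(-273, -687)), Function('N')(-21)), 1489) = Add(Mul(Mul(Add(779, -56), Add(-273, -687)), Pow(Add(3, -21), -1)), 1489) = Add(Mul(Mul(723, -960), Pow(-18, -1)), 1489) = Add(Mul(-694080, Rational(-1, 18)), 1489) = Add(38560, 1489) = 40049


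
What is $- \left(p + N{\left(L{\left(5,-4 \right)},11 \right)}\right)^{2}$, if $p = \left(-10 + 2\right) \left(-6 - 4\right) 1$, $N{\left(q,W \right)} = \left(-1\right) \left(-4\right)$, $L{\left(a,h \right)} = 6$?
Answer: $-7056$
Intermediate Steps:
$N{\left(q,W \right)} = 4$
$p = 80$ ($p = \left(-8\right) \left(-10\right) 1 = 80 \cdot 1 = 80$)
$- \left(p + N{\left(L{\left(5,-4 \right)},11 \right)}\right)^{2} = - \left(80 + 4\right)^{2} = - 84^{2} = \left(-1\right) 7056 = -7056$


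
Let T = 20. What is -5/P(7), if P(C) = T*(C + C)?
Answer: -1/56 ≈ -0.017857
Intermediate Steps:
P(C) = 40*C (P(C) = 20*(C + C) = 20*(2*C) = 40*C)
-5/P(7) = -5/(40*7) = -5/280 = -5*1/280 = -1/56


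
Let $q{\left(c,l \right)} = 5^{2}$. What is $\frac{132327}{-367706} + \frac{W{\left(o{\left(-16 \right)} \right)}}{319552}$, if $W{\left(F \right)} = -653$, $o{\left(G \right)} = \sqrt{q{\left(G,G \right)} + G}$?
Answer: $- \frac{21262734761}{58750593856} \approx -0.36192$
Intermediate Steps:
$q{\left(c,l \right)} = 25$
$o{\left(G \right)} = \sqrt{25 + G}$
$\frac{132327}{-367706} + \frac{W{\left(o{\left(-16 \right)} \right)}}{319552} = \frac{132327}{-367706} - \frac{653}{319552} = 132327 \left(- \frac{1}{367706}\right) - \frac{653}{319552} = - \frac{132327}{367706} - \frac{653}{319552} = - \frac{21262734761}{58750593856}$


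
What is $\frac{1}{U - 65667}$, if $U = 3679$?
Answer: $- \frac{1}{61988} \approx -1.6132 \cdot 10^{-5}$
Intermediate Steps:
$\frac{1}{U - 65667} = \frac{1}{3679 - 65667} = \frac{1}{-61988} = - \frac{1}{61988}$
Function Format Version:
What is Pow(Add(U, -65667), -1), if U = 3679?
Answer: Rational(-1, 61988) ≈ -1.6132e-5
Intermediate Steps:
Pow(Add(U, -65667), -1) = Pow(Add(3679, -65667), -1) = Pow(-61988, -1) = Rational(-1, 61988)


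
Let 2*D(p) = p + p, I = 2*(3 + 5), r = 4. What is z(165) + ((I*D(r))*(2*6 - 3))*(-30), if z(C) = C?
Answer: -17115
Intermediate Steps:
I = 16 (I = 2*8 = 16)
D(p) = p (D(p) = (p + p)/2 = (2*p)/2 = p)
z(165) + ((I*D(r))*(2*6 - 3))*(-30) = 165 + ((16*4)*(2*6 - 3))*(-30) = 165 + (64*(12 - 3))*(-30) = 165 + (64*9)*(-30) = 165 + 576*(-30) = 165 - 17280 = -17115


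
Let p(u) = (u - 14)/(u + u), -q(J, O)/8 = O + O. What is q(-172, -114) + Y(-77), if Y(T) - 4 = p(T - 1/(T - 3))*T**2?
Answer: 65674495/12318 ≈ 5331.6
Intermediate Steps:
q(J, O) = -16*O (q(J, O) = -8*(O + O) = -16*O)
p(u) = (-14 + u)/(2*u) (p(u) = (-14 + u)/((2*u)) = (-14 + u)*(1/(2*u)) = (-14 + u)/(2*u))
Y(T) = 4 + T**2*(-14 + T - 1/(-3 + T))/(2*(T - 1/(-3 + T))) (Y(T) = 4 + ((-14 + (T - 1/(T - 3)))/(2*(T - 1/(T - 3))))*T**2 = 4 + ((-14 + (T - 1/(-3 + T)))/(2*(T - 1/(-3 + T))))*T**2 = 4 + ((-14 + T - 1/(-3 + T))/(2*(T - 1/(-3 + T))))*T**2 = 4 + T**2*(-14 + T - 1/(-3 + T))/(2*(T - 1/(-3 + T))))
q(-172, -114) + Y(-77) = -16*(-114) + (-8 + (-77)**4 - 24*(-77) - 17*(-77)**3 + 49*(-77)**2)/(2*(-1 + (-77)**2 - 3*(-77))) = 1824 + (-8 + 35153041 + 1848 - 17*(-456533) + 49*5929)/(2*(-1 + 5929 + 231)) = 1824 + (1/2)*(-8 + 35153041 + 1848 + 7761061 + 290521)/6159 = 1824 + (1/2)*(1/6159)*43206463 = 1824 + 43206463/12318 = 65674495/12318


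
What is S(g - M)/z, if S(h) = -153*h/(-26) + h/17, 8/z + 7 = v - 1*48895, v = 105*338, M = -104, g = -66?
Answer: -167358289/442 ≈ -3.7864e+5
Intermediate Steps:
v = 35490
z = -2/3353 (z = 8/(-7 + (35490 - 1*48895)) = 8/(-7 + (35490 - 48895)) = 8/(-7 - 13405) = 8/(-13412) = 8*(-1/13412) = -2/3353 ≈ -0.00059648)
S(h) = 2627*h/442 (S(h) = -153*h*(-1/26) + h*(1/17) = 153*h/26 + h/17 = 2627*h/442)
S(g - M)/z = (2627*(-66 - 1*(-104))/442)/(-2/3353) = (2627*(-66 + 104)/442)*(-3353/2) = ((2627/442)*38)*(-3353/2) = (49913/221)*(-3353/2) = -167358289/442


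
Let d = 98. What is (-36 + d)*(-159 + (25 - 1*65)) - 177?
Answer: -12515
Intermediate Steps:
(-36 + d)*(-159 + (25 - 1*65)) - 177 = (-36 + 98)*(-159 + (25 - 1*65)) - 177 = 62*(-159 + (25 - 65)) - 177 = 62*(-159 - 40) - 177 = 62*(-199) - 177 = -12338 - 177 = -12515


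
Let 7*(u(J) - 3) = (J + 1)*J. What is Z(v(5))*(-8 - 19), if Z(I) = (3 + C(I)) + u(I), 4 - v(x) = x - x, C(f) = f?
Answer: -2430/7 ≈ -347.14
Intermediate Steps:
u(J) = 3 + J*(1 + J)/7 (u(J) = 3 + ((J + 1)*J)/7 = 3 + ((1 + J)*J)/7 = 3 + (J*(1 + J))/7 = 3 + J*(1 + J)/7)
v(x) = 4 (v(x) = 4 - (x - x) = 4 - 1*0 = 4 + 0 = 4)
Z(I) = 6 + I²/7 + 8*I/7 (Z(I) = (3 + I) + (3 + I/7 + I²/7) = 6 + I²/7 + 8*I/7)
Z(v(5))*(-8 - 19) = (6 + (⅐)*4² + (8/7)*4)*(-8 - 19) = (6 + (⅐)*16 + 32/7)*(-27) = (6 + 16/7 + 32/7)*(-27) = (90/7)*(-27) = -2430/7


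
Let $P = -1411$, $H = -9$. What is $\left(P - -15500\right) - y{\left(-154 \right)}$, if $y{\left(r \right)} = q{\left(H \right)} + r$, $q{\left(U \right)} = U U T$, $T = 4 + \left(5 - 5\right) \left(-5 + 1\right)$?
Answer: $13919$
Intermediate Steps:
$T = 4$ ($T = 4 + 0 \left(-4\right) = 4 + 0 = 4$)
$q{\left(U \right)} = 4 U^{2}$ ($q{\left(U \right)} = U U 4 = U^{2} \cdot 4 = 4 U^{2}$)
$y{\left(r \right)} = 324 + r$ ($y{\left(r \right)} = 4 \left(-9\right)^{2} + r = 4 \cdot 81 + r = 324 + r$)
$\left(P - -15500\right) - y{\left(-154 \right)} = \left(-1411 - -15500\right) - \left(324 - 154\right) = \left(-1411 + 15500\right) - 170 = 14089 - 170 = 13919$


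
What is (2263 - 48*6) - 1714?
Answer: 261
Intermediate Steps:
(2263 - 48*6) - 1714 = (2263 - 288) - 1714 = 1975 - 1714 = 261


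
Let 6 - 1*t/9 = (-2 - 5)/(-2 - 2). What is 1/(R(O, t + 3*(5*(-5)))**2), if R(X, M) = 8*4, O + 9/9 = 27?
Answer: 1/1024 ≈ 0.00097656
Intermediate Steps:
t = 153/4 (t = 54 - 9*(-2 - 5)/(-2 - 2) = 54 - (-63)/(-4) = 54 - (-63)*(-1)/4 = 54 - 9*7/4 = 54 - 63/4 = 153/4 ≈ 38.250)
O = 26 (O = -1 + 27 = 26)
R(X, M) = 32
1/(R(O, t + 3*(5*(-5)))**2) = 1/(32**2) = 1/1024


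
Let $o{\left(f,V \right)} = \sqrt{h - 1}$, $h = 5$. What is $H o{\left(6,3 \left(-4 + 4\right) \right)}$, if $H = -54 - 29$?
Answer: $-166$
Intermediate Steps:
$o{\left(f,V \right)} = 2$ ($o{\left(f,V \right)} = \sqrt{5 - 1} = \sqrt{4} = 2$)
$H = -83$ ($H = -54 - 29 = -83$)
$H o{\left(6,3 \left(-4 + 4\right) \right)} = \left(-83\right) 2 = -166$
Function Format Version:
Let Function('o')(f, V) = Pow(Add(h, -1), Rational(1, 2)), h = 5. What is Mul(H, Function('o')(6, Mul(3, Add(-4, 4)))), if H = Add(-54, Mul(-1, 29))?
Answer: -166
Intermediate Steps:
Function('o')(f, V) = 2 (Function('o')(f, V) = Pow(Add(5, -1), Rational(1, 2)) = Pow(4, Rational(1, 2)) = 2)
H = -83 (H = Add(-54, -29) = -83)
Mul(H, Function('o')(6, Mul(3, Add(-4, 4)))) = Mul(-83, 2) = -166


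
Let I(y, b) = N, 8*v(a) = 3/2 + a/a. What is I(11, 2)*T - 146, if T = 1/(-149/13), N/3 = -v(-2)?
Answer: -347869/2384 ≈ -145.92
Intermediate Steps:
v(a) = 5/16 (v(a) = (3/2 + a/a)/8 = (3*(½) + 1)/8 = (3/2 + 1)/8 = (⅛)*(5/2) = 5/16)
N = -15/16 (N = 3*(-1*5/16) = 3*(-5/16) = -15/16 ≈ -0.93750)
I(y, b) = -15/16
T = -13/149 (T = 1/(-149*1/13) = 1/(-149/13) = -13/149 ≈ -0.087248)
I(11, 2)*T - 146 = -15/16*(-13/149) - 146 = 195/2384 - 146 = -347869/2384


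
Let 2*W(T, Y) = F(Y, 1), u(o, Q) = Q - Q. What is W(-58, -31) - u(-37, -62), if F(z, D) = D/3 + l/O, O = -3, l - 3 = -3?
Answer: ⅙ ≈ 0.16667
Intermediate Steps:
u(o, Q) = 0
l = 0 (l = 3 - 3 = 0)
F(z, D) = D/3 (F(z, D) = D/3 + 0/(-3) = D*(⅓) + 0*(-⅓) = D/3 + 0 = D/3)
W(T, Y) = ⅙ (W(T, Y) = ((⅓)*1)/2 = (½)*(⅓) = ⅙)
W(-58, -31) - u(-37, -62) = ⅙ - 1*0 = ⅙ + 0 = ⅙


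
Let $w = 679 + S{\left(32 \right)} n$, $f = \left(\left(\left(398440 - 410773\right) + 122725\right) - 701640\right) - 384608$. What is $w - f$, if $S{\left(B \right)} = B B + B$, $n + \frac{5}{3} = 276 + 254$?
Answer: $1534455$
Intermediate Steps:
$n = \frac{1585}{3}$ ($n = - \frac{5}{3} + \left(276 + 254\right) = - \frac{5}{3} + 530 = \frac{1585}{3} \approx 528.33$)
$S{\left(B \right)} = B + B^{2}$ ($S{\left(B \right)} = B^{2} + B = B + B^{2}$)
$f = -975856$ ($f = \left(\left(-12333 + 122725\right) - 701640\right) - 384608 = \left(110392 - 701640\right) - 384608 = -591248 - 384608 = -975856$)
$w = 558599$ ($w = 679 + 32 \left(1 + 32\right) \frac{1585}{3} = 679 + 32 \cdot 33 \cdot \frac{1585}{3} = 679 + 1056 \cdot \frac{1585}{3} = 679 + 557920 = 558599$)
$w - f = 558599 - -975856 = 558599 + 975856 = 1534455$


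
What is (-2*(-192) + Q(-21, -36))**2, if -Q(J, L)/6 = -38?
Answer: 374544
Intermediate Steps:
Q(J, L) = 228 (Q(J, L) = -6*(-38) = 228)
(-2*(-192) + Q(-21, -36))**2 = (-2*(-192) + 228)**2 = (384 + 228)**2 = 612**2 = 374544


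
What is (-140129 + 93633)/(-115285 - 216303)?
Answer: 11624/82897 ≈ 0.14022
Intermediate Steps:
(-140129 + 93633)/(-115285 - 216303) = -46496/(-331588) = -46496*(-1/331588) = 11624/82897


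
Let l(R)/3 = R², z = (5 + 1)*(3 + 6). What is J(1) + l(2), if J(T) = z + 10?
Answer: 76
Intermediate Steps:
z = 54 (z = 6*9 = 54)
l(R) = 3*R²
J(T) = 64 (J(T) = 54 + 10 = 64)
J(1) + l(2) = 64 + 3*2² = 64 + 3*4 = 64 + 12 = 76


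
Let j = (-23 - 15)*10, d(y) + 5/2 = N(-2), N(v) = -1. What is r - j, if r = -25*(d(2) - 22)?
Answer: 2035/2 ≈ 1017.5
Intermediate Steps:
d(y) = -7/2 (d(y) = -5/2 - 1 = -7/2)
j = -380 (j = -38*10 = -380)
r = 1275/2 (r = -25*(-7/2 - 22) = -25*(-51/2) = 1275/2 ≈ 637.50)
r - j = 1275/2 - 1*(-380) = 1275/2 + 380 = 2035/2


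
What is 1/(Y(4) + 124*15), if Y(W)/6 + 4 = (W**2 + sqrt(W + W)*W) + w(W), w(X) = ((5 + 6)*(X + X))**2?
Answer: 4033/195180684 - sqrt(2)/48795171 ≈ 2.0634e-5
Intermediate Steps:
w(X) = 484*X**2 (w(X) = (11*(2*X))**2 = (22*X)**2 = 484*X**2)
Y(W) = -24 + 2910*W**2 + 6*sqrt(2)*W**(3/2) (Y(W) = -24 + 6*((W**2 + sqrt(W + W)*W) + 484*W**2) = -24 + 6*((W**2 + sqrt(2*W)*W) + 484*W**2) = -24 + 6*((W**2 + (sqrt(2)*sqrt(W))*W) + 484*W**2) = -24 + 6*((W**2 + sqrt(2)*W**(3/2)) + 484*W**2) = -24 + 6*(485*W**2 + sqrt(2)*W**(3/2)) = -24 + (2910*W**2 + 6*sqrt(2)*W**(3/2)) = -24 + 2910*W**2 + 6*sqrt(2)*W**(3/2))
1/(Y(4) + 124*15) = 1/((-24 + 2910*4**2 + 6*sqrt(2)*4**(3/2)) + 124*15) = 1/((-24 + 2910*16 + 6*sqrt(2)*8) + 1860) = 1/((-24 + 46560 + 48*sqrt(2)) + 1860) = 1/((46536 + 48*sqrt(2)) + 1860) = 1/(48396 + 48*sqrt(2))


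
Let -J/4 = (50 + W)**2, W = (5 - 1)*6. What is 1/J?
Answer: -1/21904 ≈ -4.5654e-5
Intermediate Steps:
W = 24 (W = 4*6 = 24)
J = -21904 (J = -4*(50 + 24)**2 = -4*74**2 = -4*5476 = -21904)
1/J = 1/(-21904) = -1/21904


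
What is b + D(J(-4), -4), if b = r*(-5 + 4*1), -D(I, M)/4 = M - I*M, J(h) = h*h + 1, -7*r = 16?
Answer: -1776/7 ≈ -253.71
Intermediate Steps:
r = -16/7 (r = -⅐*16 = -16/7 ≈ -2.2857)
J(h) = 1 + h² (J(h) = h² + 1 = 1 + h²)
D(I, M) = -4*M + 4*I*M (D(I, M) = -4*(M - I*M) = -4*M + 4*I*M)
b = 16/7 (b = -16*(-5 + 4*1)/7 = -16*(-5 + 4)/7 = -16/7*(-1) = 16/7 ≈ 2.2857)
b + D(J(-4), -4) = 16/7 + 4*(-4)*(-1 + (1 + (-4)²)) = 16/7 + 4*(-4)*(-1 + (1 + 16)) = 16/7 + 4*(-4)*(-1 + 17) = 16/7 + 4*(-4)*16 = 16/7 - 256 = -1776/7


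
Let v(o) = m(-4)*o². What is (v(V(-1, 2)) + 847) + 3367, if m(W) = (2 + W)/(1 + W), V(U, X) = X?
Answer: 12650/3 ≈ 4216.7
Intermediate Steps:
m(W) = (2 + W)/(1 + W)
v(o) = 2*o²/3 (v(o) = ((2 - 4)/(1 - 4))*o² = (-2/(-3))*o² = (-⅓*(-2))*o² = 2*o²/3)
(v(V(-1, 2)) + 847) + 3367 = ((⅔)*2² + 847) + 3367 = ((⅔)*4 + 847) + 3367 = (8/3 + 847) + 3367 = 2549/3 + 3367 = 12650/3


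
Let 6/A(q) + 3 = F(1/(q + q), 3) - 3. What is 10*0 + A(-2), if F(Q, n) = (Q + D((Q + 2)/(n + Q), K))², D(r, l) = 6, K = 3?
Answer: 96/433 ≈ 0.22171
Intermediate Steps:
F(Q, n) = (6 + Q)² (F(Q, n) = (Q + 6)² = (6 + Q)²)
A(q) = 6/(-6 + (6 + 1/(2*q))²) (A(q) = 6/(-3 + ((6 + 1/(q + q))² - 3)) = 6/(-3 + ((6 + 1/(2*q))² - 3)) = 6/(-3 + (-3 + (6 + 1/(2*q))²)) = 6/(-6 + (6 + 1/(2*q))²))
10*0 + A(-2) = 10*0 + 24*(-2)²/(1 + 24*(-2) + 120*(-2)²) = 0 + 24*4/(1 - 48 + 120*4) = 0 + 24*4/(1 - 48 + 480) = 0 + 24*4/433 = 0 + 24*4*(1/433) = 0 + 96/433 = 96/433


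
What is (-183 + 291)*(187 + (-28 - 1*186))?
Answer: -2916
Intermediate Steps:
(-183 + 291)*(187 + (-28 - 1*186)) = 108*(187 + (-28 - 186)) = 108*(187 - 214) = 108*(-27) = -2916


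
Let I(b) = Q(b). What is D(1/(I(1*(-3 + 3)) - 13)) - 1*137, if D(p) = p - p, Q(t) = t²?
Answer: -137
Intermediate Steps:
I(b) = b²
D(p) = 0
D(1/(I(1*(-3 + 3)) - 13)) - 1*137 = 0 - 1*137 = 0 - 137 = -137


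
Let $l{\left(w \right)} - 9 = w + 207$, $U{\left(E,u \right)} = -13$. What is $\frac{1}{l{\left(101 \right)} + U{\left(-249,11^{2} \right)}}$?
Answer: $\frac{1}{304} \approx 0.0032895$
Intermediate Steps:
$l{\left(w \right)} = 216 + w$ ($l{\left(w \right)} = 9 + \left(w + 207\right) = 9 + \left(207 + w\right) = 216 + w$)
$\frac{1}{l{\left(101 \right)} + U{\left(-249,11^{2} \right)}} = \frac{1}{\left(216 + 101\right) - 13} = \frac{1}{317 - 13} = \frac{1}{304}$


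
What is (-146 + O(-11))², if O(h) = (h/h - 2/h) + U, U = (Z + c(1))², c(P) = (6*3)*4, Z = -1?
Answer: 2900684164/121 ≈ 2.3973e+7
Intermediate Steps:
c(P) = 72 (c(P) = 18*4 = 72)
U = 5041 (U = (-1 + 72)² = 71² = 5041)
O(h) = 5042 - 2/h (O(h) = (h/h - 2/h) + 5041 = (1 - 2/h) + 5041 = 5042 - 2/h)
(-146 + O(-11))² = (-146 + (5042 - 2/(-11)))² = (-146 + (5042 - 2*(-1/11)))² = (-146 + (5042 + 2/11))² = (-146 + 55464/11)² = (53858/11)² = 2900684164/121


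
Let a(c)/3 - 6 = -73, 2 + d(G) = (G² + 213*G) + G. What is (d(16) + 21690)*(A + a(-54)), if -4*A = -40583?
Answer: 252278418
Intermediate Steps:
d(G) = -2 + G² + 214*G (d(G) = -2 + ((G² + 213*G) + G) = -2 + (G² + 214*G) = -2 + G² + 214*G)
A = 40583/4 (A = -¼*(-40583) = 40583/4 ≈ 10146.)
a(c) = -201 (a(c) = 18 + 3*(-73) = 18 - 219 = -201)
(d(16) + 21690)*(A + a(-54)) = ((-2 + 16² + 214*16) + 21690)*(40583/4 - 201) = ((-2 + 256 + 3424) + 21690)*(39779/4) = (3678 + 21690)*(39779/4) = 25368*(39779/4) = 252278418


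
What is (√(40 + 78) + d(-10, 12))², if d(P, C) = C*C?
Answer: (144 + √118)² ≈ 23982.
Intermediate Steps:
d(P, C) = C²
(√(40 + 78) + d(-10, 12))² = (√(40 + 78) + 12²)² = (√118 + 144)² = (144 + √118)²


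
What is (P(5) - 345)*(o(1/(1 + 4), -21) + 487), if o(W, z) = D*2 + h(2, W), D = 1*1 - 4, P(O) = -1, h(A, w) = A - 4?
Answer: -165734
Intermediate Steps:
h(A, w) = -4 + A
D = -3 (D = 1 - 4 = -3)
o(W, z) = -8 (o(W, z) = -3*2 + (-4 + 2) = -6 - 2 = -8)
(P(5) - 345)*(o(1/(1 + 4), -21) + 487) = (-1 - 345)*(-8 + 487) = -346*479 = -165734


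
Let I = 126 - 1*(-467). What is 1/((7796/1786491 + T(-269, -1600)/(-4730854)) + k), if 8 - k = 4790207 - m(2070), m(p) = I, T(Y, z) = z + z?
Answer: -4225814046657/20239984291453392650 ≈ -2.0879e-7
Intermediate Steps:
I = 593 (I = 126 + 467 = 593)
T(Y, z) = 2*z
m(p) = 593
k = -4789606 (k = 8 - (4790207 - 1*593) = 8 - (4790207 - 593) = 8 - 1*4789614 = 8 - 4789614 = -4789606)
1/((7796/1786491 + T(-269, -1600)/(-4730854)) + k) = 1/((7796/1786491 + (2*(-1600))/(-4730854)) - 4789606) = 1/((7796*(1/1786491) - 3200*(-1/4730854)) - 4789606) = 1/((7796/1786491 + 1600/2365427) - 4789606) = 1/(21299254492/4225814046657 - 4789606) = 1/(-20239984291453392650/4225814046657) = -4225814046657/20239984291453392650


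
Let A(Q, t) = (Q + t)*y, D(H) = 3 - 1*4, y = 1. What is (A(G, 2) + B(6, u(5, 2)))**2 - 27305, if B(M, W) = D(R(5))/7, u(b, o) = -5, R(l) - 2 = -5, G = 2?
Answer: -1337216/49 ≈ -27290.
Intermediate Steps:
R(l) = -3 (R(l) = 2 - 5 = -3)
D(H) = -1 (D(H) = 3 - 4 = -1)
A(Q, t) = Q + t (A(Q, t) = (Q + t)*1 = Q + t)
B(M, W) = -1/7
(A(G, 2) + B(6, u(5, 2)))**2 - 27305 = ((2 + 2) - 1/7)**2 - 27305 = (4 - 1/7)**2 - 27305 = (27/7)**2 - 27305 = 729/49 - 27305 = -1337216/49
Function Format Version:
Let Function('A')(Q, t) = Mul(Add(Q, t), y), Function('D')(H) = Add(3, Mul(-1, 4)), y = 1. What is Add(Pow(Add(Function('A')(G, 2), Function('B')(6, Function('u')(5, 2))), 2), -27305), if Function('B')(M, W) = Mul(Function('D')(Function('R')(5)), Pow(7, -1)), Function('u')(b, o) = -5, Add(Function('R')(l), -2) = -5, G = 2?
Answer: Rational(-1337216, 49) ≈ -27290.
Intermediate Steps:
Function('R')(l) = -3 (Function('R')(l) = Add(2, -5) = -3)
Function('D')(H) = -1 (Function('D')(H) = Add(3, -4) = -1)
Function('A')(Q, t) = Add(Q, t) (Function('A')(Q, t) = Mul(Add(Q, t), 1) = Add(Q, t))
Function('B')(M, W) = Rational(-1, 7) (Function('B')(M, W) = Mul(-1, Pow(7, -1)) = Mul(-1, Rational(1, 7)) = Rational(-1, 7))
Add(Pow(Add(Function('A')(G, 2), Function('B')(6, Function('u')(5, 2))), 2), -27305) = Add(Pow(Add(Add(2, 2), Rational(-1, 7)), 2), -27305) = Add(Pow(Add(4, Rational(-1, 7)), 2), -27305) = Add(Pow(Rational(27, 7), 2), -27305) = Add(Rational(729, 49), -27305) = Rational(-1337216, 49)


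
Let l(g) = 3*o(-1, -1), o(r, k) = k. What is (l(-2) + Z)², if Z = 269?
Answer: 70756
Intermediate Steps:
l(g) = -3 (l(g) = 3*(-1) = -3)
(l(-2) + Z)² = (-3 + 269)² = 266² = 70756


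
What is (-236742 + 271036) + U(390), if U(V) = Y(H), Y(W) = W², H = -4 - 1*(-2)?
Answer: 34298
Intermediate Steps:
H = -2 (H = -4 + 2 = -2)
U(V) = 4 (U(V) = (-2)² = 4)
(-236742 + 271036) + U(390) = (-236742 + 271036) + 4 = 34294 + 4 = 34298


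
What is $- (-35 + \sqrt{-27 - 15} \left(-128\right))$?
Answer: $35 + 128 i \sqrt{42} \approx 35.0 + 829.54 i$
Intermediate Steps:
$- (-35 + \sqrt{-27 - 15} \left(-128\right)) = - (-35 + \sqrt{-42} \left(-128\right)) = - (-35 + i \sqrt{42} \left(-128\right)) = - (-35 - 128 i \sqrt{42}) = 35 + 128 i \sqrt{42}$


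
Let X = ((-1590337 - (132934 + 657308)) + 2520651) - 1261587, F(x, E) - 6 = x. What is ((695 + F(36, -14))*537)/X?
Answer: -395769/1121515 ≈ -0.35289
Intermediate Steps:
F(x, E) = 6 + x
X = -1121515 (X = ((-1590337 - 1*790242) + 2520651) - 1261587 = ((-1590337 - 790242) + 2520651) - 1261587 = (-2380579 + 2520651) - 1261587 = 140072 - 1261587 = -1121515)
((695 + F(36, -14))*537)/X = ((695 + (6 + 36))*537)/(-1121515) = ((695 + 42)*537)*(-1/1121515) = (737*537)*(-1/1121515) = 395769*(-1/1121515) = -395769/1121515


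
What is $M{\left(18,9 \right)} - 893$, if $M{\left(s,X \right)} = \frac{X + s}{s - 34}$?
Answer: $- \frac{14315}{16} \approx -894.69$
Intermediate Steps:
$M{\left(s,X \right)} = \frac{X + s}{-34 + s}$
$M{\left(18,9 \right)} - 893 = \frac{9 + 18}{-34 + 18} - 893 = \frac{1}{-16} \cdot 27 - 893 = \left(- \frac{1}{16}\right) 27 - 893 = - \frac{27}{16} - 893 = - \frac{14315}{16}$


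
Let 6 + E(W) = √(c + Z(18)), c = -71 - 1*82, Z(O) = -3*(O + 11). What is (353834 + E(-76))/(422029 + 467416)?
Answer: 353828/889445 + 4*I*√15/889445 ≈ 0.39781 + 1.7418e-5*I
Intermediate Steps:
Z(O) = -33 - 3*O (Z(O) = -3*(11 + O) = -33 - 3*O)
c = -153 (c = -71 - 82 = -153)
E(W) = -6 + 4*I*√15 (E(W) = -6 + √(-153 + (-33 - 3*18)) = -6 + √(-153 + (-33 - 54)) = -6 + √(-153 - 87) = -6 + √(-240) = -6 + 4*I*√15)
(353834 + E(-76))/(422029 + 467416) = (353834 + (-6 + 4*I*√15))/(422029 + 467416) = (353828 + 4*I*√15)/889445 = (353828 + 4*I*√15)*(1/889445) = 353828/889445 + 4*I*√15/889445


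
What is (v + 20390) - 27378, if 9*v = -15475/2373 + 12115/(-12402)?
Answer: -617042944559/88289838 ≈ -6988.8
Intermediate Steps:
v = -73556615/88289838 (v = (-15475/2373 + 12115/(-12402))/9 = (-15475*1/2373 + 12115*(-1/12402))/9 = (-15475/2373 - 12115/12402)/9 = (⅑)*(-73556615/9809982) = -73556615/88289838 ≈ -0.83313)
(v + 20390) - 27378 = (-73556615/88289838 + 20390) - 27378 = 1800156240205/88289838 - 27378 = -617042944559/88289838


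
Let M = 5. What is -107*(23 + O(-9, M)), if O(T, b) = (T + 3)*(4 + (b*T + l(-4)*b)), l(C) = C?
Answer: -41623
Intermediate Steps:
O(T, b) = (3 + T)*(4 - 4*b + T*b) (O(T, b) = (T + 3)*(4 + (b*T - 4*b)) = (3 + T)*(4 + (T*b - 4*b)) = (3 + T)*(4 + (-4*b + T*b)) = (3 + T)*(4 - 4*b + T*b))
-107*(23 + O(-9, M)) = -107*(23 + (12 - 12*5 + 4*(-9) + 5*(-9)² - 1*(-9)*5)) = -107*(23 + (12 - 60 - 36 + 5*81 + 45)) = -107*(23 + (12 - 60 - 36 + 405 + 45)) = -107*(23 + 366) = -107*389 = -41623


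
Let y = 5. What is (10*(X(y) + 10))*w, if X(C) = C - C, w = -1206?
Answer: -120600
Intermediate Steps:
X(C) = 0
(10*(X(y) + 10))*w = (10*(0 + 10))*(-1206) = (10*10)*(-1206) = 100*(-1206) = -120600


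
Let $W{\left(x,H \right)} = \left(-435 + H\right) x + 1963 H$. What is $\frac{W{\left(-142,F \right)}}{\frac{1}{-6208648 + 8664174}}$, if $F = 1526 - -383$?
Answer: $8687795864034$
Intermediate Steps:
$F = 1909$ ($F = 1526 + 383 = 1909$)
$W{\left(x,H \right)} = 1963 H + x \left(-435 + H\right)$ ($W{\left(x,H \right)} = x \left(-435 + H\right) + 1963 H = 1963 H + x \left(-435 + H\right)$)
$\frac{W{\left(-142,F \right)}}{\frac{1}{-6208648 + 8664174}} = \frac{\left(-435\right) \left(-142\right) + 1963 \cdot 1909 + 1909 \left(-142\right)}{\frac{1}{-6208648 + 8664174}} = \frac{61770 + 3747367 - 271078}{\frac{1}{2455526}} = 3538059 \frac{1}{\frac{1}{2455526}} = 3538059 \cdot 2455526 = 8687795864034$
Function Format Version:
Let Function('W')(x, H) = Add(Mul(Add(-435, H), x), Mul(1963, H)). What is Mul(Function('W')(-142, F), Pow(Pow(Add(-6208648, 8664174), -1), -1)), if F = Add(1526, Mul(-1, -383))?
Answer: 8687795864034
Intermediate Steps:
F = 1909 (F = Add(1526, 383) = 1909)
Function('W')(x, H) = Add(Mul(1963, H), Mul(x, Add(-435, H))) (Function('W')(x, H) = Add(Mul(x, Add(-435, H)), Mul(1963, H)) = Add(Mul(1963, H), Mul(x, Add(-435, H))))
Mul(Function('W')(-142, F), Pow(Pow(Add(-6208648, 8664174), -1), -1)) = Mul(Add(Mul(-435, -142), Mul(1963, 1909), Mul(1909, -142)), Pow(Pow(Add(-6208648, 8664174), -1), -1)) = Mul(Add(61770, 3747367, -271078), Pow(Pow(2455526, -1), -1)) = Mul(3538059, Pow(Rational(1, 2455526), -1)) = Mul(3538059, 2455526) = 8687795864034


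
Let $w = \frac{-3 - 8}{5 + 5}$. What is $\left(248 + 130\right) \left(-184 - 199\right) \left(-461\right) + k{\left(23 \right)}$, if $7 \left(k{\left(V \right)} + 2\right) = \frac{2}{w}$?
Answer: $\frac{5139042504}{77} \approx 6.6741 \cdot 10^{7}$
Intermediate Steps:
$w = - \frac{11}{10} \approx -1.1$
$k{\left(V \right)} = - \frac{174}{77}$ ($k{\left(V \right)} = -2 + \frac{2 \frac{1}{- \frac{11}{10}}}{7} = -2 + \frac{2 \left(- \frac{10}{11}\right)}{7} = -2 + \frac{1}{7} \left(- \frac{20}{11}\right) = -2 - \frac{20}{77} = - \frac{174}{77}$)
$\left(248 + 130\right) \left(-184 - 199\right) \left(-461\right) + k{\left(23 \right)} = \left(248 + 130\right) \left(-184 - 199\right) \left(-461\right) - \frac{174}{77} = 378 \left(-383\right) \left(-461\right) - \frac{174}{77} = \left(-144774\right) \left(-461\right) - \frac{174}{77} = 66740814 - \frac{174}{77} = \frac{5139042504}{77}$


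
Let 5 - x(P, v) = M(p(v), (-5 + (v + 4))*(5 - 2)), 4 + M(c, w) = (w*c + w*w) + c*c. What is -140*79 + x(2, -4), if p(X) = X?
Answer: -11352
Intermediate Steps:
M(c, w) = -4 + c² + w² + c*w (M(c, w) = -4 + ((w*c + w*w) + c*c) = -4 + ((c*w + w²) + c²) = -4 + ((w² + c*w) + c²) = -4 + (c² + w² + c*w) = -4 + c² + w² + c*w)
x(P, v) = 9 - v² - (-3 + 3*v)² - v*(-3 + 3*v) (x(P, v) = 5 - (-4 + v² + ((-5 + (v + 4))*(5 - 2))² + v*((-5 + (v + 4))*(5 - 2))) = 5 - (-4 + v² + ((-5 + (4 + v))*3)² + v*((-5 + (4 + v))*3)) = 5 - (-4 + v² + ((-1 + v)*3)² + v*((-1 + v)*3)) = 5 - (-4 + v² + (-3 + 3*v)² + v*(-3 + 3*v)) = 5 + (4 - v² - (-3 + 3*v)² - v*(-3 + 3*v)) = 9 - v² - (-3 + 3*v)² - v*(-3 + 3*v))
-140*79 + x(2, -4) = -140*79 - 4*(21 - 13*(-4)) = -11060 - 4*(21 + 52) = -11060 - 4*73 = -11060 - 292 = -11352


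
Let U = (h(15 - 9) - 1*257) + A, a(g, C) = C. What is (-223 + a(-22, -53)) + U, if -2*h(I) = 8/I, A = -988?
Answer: -4565/3 ≈ -1521.7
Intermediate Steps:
h(I) = -4/I
U = -3737/3 (U = (-4/(15 - 9) - 1*257) - 988 = (-4/6 - 257) - 988 = (-4*1/6 - 257) - 988 = (-2/3 - 257) - 988 = -773/3 - 988 = -3737/3 ≈ -1245.7)
(-223 + a(-22, -53)) + U = (-223 - 53) - 3737/3 = -276 - 3737/3 = -4565/3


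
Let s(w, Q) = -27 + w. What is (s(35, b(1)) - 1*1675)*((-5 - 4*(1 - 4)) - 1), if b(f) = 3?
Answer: -10002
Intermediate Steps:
(s(35, b(1)) - 1*1675)*((-5 - 4*(1 - 4)) - 1) = ((-27 + 35) - 1*1675)*((-5 - 4*(1 - 4)) - 1) = (8 - 1675)*((-5 - 4*(-3)) - 1) = -1667*((-5 + 12) - 1) = -1667*(7 - 1) = -1667*6 = -10002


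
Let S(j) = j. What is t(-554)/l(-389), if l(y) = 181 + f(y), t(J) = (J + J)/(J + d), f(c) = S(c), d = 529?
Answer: -277/1300 ≈ -0.21308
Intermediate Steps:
f(c) = c
t(J) = 2*J/(529 + J) (t(J) = (J + J)/(J + 529) = (2*J)/(529 + J) = 2*J/(529 + J))
l(y) = 181 + y
t(-554)/l(-389) = (2*(-554)/(529 - 554))/(181 - 389) = (2*(-554)/(-25))/(-208) = (2*(-554)*(-1/25))*(-1/208) = (1108/25)*(-1/208) = -277/1300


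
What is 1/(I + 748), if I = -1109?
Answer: -1/361 ≈ -0.0027701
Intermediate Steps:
1/(I + 748) = 1/(-1109 + 748) = 1/(-361) = -1/361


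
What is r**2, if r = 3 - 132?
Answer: 16641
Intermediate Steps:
r = -129
r**2 = (-129)**2 = 16641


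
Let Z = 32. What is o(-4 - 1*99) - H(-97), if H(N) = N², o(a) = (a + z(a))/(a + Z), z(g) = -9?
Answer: -667927/71 ≈ -9407.4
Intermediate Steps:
o(a) = (-9 + a)/(32 + a) (o(a) = (a - 9)/(a + 32) = (-9 + a)/(32 + a))
o(-4 - 1*99) - H(-97) = (-9 + (-4 - 1*99))/(32 + (-4 - 1*99)) - 1*(-97)² = (-9 + (-4 - 99))/(32 + (-4 - 99)) - 1*9409 = (-9 - 103)/(32 - 103) - 9409 = -112/(-71) - 9409 = -1/71*(-112) - 9409 = 112/71 - 9409 = -667927/71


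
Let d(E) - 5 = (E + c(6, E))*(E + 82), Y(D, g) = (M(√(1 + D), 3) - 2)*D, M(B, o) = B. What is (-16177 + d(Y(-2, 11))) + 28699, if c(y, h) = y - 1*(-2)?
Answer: 13555 - 196*I ≈ 13555.0 - 196.0*I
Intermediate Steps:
c(y, h) = 2 + y (c(y, h) = y + 2 = 2 + y)
Y(D, g) = D*(-2 + √(1 + D)) (Y(D, g) = (√(1 + D) - 2)*D = (-2 + √(1 + D))*D = D*(-2 + √(1 + D)))
d(E) = 5 + (8 + E)*(82 + E) (d(E) = 5 + (E + (2 + 6))*(E + 82) = 5 + (E + 8)*(82 + E) = 5 + (8 + E)*(82 + E))
(-16177 + d(Y(-2, 11))) + 28699 = (-16177 + (661 + (-2*(-2 + √(1 - 2)))² + 90*(-2*(-2 + √(1 - 2))))) + 28699 = (-16177 + (661 + (-2*(-2 + √(-1)))² + 90*(-2*(-2 + √(-1))))) + 28699 = (-16177 + (661 + (-2*(-2 + I))² + 90*(-2*(-2 + I)))) + 28699 = (-16177 + (661 + (4 - 2*I)² + 90*(4 - 2*I))) + 28699 = (-16177 + (661 + (4 - 2*I)² + (360 - 180*I))) + 28699 = (-16177 + (1021 + (4 - 2*I)² - 180*I)) + 28699 = (-15156 + (4 - 2*I)² - 180*I) + 28699 = 13543 + (4 - 2*I)² - 180*I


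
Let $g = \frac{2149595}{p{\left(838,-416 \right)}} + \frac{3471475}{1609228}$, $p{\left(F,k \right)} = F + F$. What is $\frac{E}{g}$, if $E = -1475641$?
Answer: $- \frac{497487669773506}{433125831845} \approx -1148.6$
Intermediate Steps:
$p{\left(F,k \right)} = 2 F$
$g = \frac{433125831845}{337133266}$ ($g = \frac{2149595}{2 \cdot 838} + \frac{3471475}{1609228} = \frac{2149595}{1676} + 3471475 \cdot \frac{1}{1609228} = 2149595 \cdot \frac{1}{1676} + \frac{3471475}{1609228} = \frac{2149595}{1676} + \frac{3471475}{1609228} = \frac{433125831845}{337133266} \approx 1284.7$)
$\frac{E}{g} = - \frac{1475641}{\frac{433125831845}{337133266}} = \left(-1475641\right) \frac{337133266}{433125831845} = - \frac{497487669773506}{433125831845}$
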